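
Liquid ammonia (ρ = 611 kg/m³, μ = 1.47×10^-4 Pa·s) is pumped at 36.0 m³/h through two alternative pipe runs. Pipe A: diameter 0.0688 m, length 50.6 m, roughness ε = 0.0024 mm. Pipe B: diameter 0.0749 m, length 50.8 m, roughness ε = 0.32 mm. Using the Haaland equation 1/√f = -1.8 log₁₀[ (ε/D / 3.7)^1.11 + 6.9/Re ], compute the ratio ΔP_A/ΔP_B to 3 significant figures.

Pipe A: V = Q/A = 0.01/0.003718 = 2.69 m/s; Re = 7.692e+05; ε/D = 3.49e-05; Haaland → f = 0.01267; ΔP_A = f(L/D)(ρV²/2) = 2.06e+04 Pa.
Pipe B: V = Q/A = 0.01/0.004406 = 2.27 m/s; Re = 7.066e+05; ε/D = 0.00427; Haaland → f = 0.02917; ΔP_B = f(L/D)(ρV²/2) = 3.113e+04 Pa.
ΔP_A/ΔP_B = 2.06e+04/3.113e+04 = 0.662.

ΔP_A/ΔP_B ≈ 0.662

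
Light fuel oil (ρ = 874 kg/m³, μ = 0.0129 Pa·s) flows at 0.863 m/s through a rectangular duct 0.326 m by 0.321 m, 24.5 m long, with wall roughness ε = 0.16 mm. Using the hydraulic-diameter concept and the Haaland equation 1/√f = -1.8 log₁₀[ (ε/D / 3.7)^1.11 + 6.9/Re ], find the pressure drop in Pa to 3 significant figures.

Hydraulic diameter D_h = 4A/P = 4·(0.326·0.321)/(2·(0.326+0.321)) = 0.4186/1.294 = 0.3235 m.
Re = ρVD_h/μ = 874·0.863·0.3235/0.0129 = 1.891e+04.
ε/D_h = 0.00016/0.3235 = 0.000495; Haaland gives 1/√f = -1.8 log₁₀[5.01e-05+0.000365] = 6.088, so f = 0.02698.
ΔP = f(L/D_h)(ρV²/2) = 0.02698·24.5/0.3235·325.5 = 665.2 Pa.

ΔP ≈ 665 Pa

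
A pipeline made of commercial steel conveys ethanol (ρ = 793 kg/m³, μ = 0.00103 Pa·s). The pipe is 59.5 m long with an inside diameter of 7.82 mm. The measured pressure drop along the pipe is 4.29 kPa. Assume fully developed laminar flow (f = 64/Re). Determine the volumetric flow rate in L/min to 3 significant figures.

Q ≈ 0.385 L/min

For laminar flow, f = 64/Re with Re = ρVD/μ, so Darcy-Weisbach reduces to ΔP = 32μLV/D². Solving for V: V = ΔP·D²/(32μL) = 4290·(0.00782)²/(32·0.00103·59.5) = 0.1338 m/s.
Check: Re = ρVD/μ = 793·0.1338·0.00782/0.00103 = 805.4 < 2300, so the laminar assumption holds.
Q = V·A = 0.1338·(π/4·0.00782²) = 6.425e-06 m³/s = 0.385 L/min.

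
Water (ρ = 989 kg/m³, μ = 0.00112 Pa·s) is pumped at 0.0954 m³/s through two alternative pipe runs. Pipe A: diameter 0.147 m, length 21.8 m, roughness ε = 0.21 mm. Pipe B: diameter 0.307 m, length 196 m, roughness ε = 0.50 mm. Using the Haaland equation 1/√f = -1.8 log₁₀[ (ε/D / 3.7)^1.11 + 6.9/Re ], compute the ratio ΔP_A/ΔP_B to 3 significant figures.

Pipe A: V = Q/A = 0.0954/0.01697 = 5.621 m/s; Re = 7.297e+05; ε/D = 0.00143; Haaland → f = 0.02178; ΔP_A = f(L/D)(ρV²/2) = 5.047e+04 Pa.
Pipe B: V = Q/A = 0.0954/0.07402 = 1.289 m/s; Re = 3.494e+05; ε/D = 0.00163; Haaland → f = 0.02276; ΔP_B = f(L/D)(ρV²/2) = 1.194e+04 Pa.
ΔP_A/ΔP_B = 5.047e+04/1.194e+04 = 4.23.

ΔP_A/ΔP_B ≈ 4.23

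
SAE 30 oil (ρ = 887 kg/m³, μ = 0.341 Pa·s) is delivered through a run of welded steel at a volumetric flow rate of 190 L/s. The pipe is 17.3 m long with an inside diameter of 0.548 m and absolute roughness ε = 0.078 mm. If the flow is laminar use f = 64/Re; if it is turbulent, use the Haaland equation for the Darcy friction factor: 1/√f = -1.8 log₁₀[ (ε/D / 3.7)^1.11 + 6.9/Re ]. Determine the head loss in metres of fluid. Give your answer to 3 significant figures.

h_f ≈ 0.0582 m

Q = 190 L/s = 190/1000 = 0.19 m³/s.
Cross-sectional area A = πD²/4 = π(0.548)²/4 = 0.2359 m²; mean velocity V = Q/A = 0.19/0.2359 = 0.8056 m/s.
Reynolds number Re = ρVD/μ = 887 · 0.8056 · 0.548 / 0.341 = 1148.
Re < 2300 → laminar flow, so f = 64/Re = 64/1148 = 0.05573 (the turbulent correlation is not needed).
Darcy-Weisbach: ΔP = f(L/D)(ρV²/2) = 0.05573·(17.3/0.548)·(887·0.8056²/2) = 0.05573·31.57·287.8 = 506.4 Pa.
Head loss h_f = ΔP/(ρg) = 506.4/(887·9.81) = 0.0582 m.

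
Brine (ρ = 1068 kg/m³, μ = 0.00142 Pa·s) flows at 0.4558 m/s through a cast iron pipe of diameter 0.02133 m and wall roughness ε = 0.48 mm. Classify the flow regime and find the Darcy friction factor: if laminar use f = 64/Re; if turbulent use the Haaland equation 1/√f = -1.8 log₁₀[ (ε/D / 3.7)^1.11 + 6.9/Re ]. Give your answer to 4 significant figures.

Re = ρVD/μ = 1068·0.4558·0.02133/0.00142 = 7312.
Re > 4000 → turbulent. ε/D = 0.00048/0.02133 = 0.0225; Haaland: 1/√f = -1.8 log₁₀[0.00347 + 0.000944] = 4.239, so f = 0.05564.

f ≈ 0.05564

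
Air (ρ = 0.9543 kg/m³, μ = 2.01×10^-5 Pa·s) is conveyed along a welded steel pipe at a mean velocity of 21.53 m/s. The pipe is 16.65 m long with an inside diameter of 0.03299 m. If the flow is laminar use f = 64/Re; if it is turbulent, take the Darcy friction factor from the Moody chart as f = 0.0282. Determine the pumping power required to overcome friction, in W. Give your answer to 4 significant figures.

P ≈ 57.93 W

Reynolds number Re = ρVD/μ = 0.9543 · 21.53 · 0.03299 / 2.01e-05 = 3.372e+04.
Re > 4000 → turbulent; use the Moody-chart value f = 0.0282.
Darcy-Weisbach: ΔP = f(L/D)(ρV²/2) = 0.0282·(16.65/0.03299)·(0.9543·21.53²/2) = 0.0282·504.7·221.2 = 3148 Pa.
Q = V·A = 21.53·0.0008548 = 0.0184 m³/s.
Pumping power P = QΔP = 0.0184·3148 = 57.933 W = 57.93 W.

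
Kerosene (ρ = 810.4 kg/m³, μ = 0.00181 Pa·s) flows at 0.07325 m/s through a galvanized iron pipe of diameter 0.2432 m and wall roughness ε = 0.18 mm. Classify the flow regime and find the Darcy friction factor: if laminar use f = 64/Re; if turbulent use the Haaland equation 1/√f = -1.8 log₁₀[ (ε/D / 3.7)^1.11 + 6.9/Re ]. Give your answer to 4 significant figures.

f ≈ 0.03372

Re = ρVD/μ = 810.4·0.07325·0.2432/0.00181 = 7976.
Re > 4000 → turbulent. ε/D = 0.00018/0.2432 = 0.00074; Haaland: 1/√f = -1.8 log₁₀[7.84e-05 + 0.000865] = 5.445, so f = 0.03372.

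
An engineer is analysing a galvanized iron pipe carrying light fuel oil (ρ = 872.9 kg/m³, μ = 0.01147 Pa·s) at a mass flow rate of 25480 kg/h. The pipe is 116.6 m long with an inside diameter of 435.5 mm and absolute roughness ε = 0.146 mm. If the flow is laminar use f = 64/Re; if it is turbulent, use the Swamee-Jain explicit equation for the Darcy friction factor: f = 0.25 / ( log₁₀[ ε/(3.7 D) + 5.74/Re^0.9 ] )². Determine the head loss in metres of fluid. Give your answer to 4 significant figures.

h_f ≈ 0.001434 m

ṁ = 25480 kg/h = 25480/3600 = 7.078 kg/s.
A = πD²/4 = π(0.4355)²/4 = 0.149 m²; mean velocity V = ṁ/(ρA) = 7.078/(872.9 · 0.149) = 0.05443 m/s.
Reynolds number Re = ρVD/μ = 872.9 · 0.05443 · 0.4355 / 0.0115 = 1804.
Re < 2300 → laminar flow, so f = 64/Re = 64/1804 = 0.03548 (the turbulent correlation is not needed).
Darcy-Weisbach: ΔP = f(L/D)(ρV²/2) = 0.03548·(116.6/0.4355)·(872.9·0.05443²/2) = 0.03548·267.7·1.293 = 12.28 Pa.
Head loss h_f = ΔP/(ρg) = 12.28/(872.9·9.81) = 0.001434 m.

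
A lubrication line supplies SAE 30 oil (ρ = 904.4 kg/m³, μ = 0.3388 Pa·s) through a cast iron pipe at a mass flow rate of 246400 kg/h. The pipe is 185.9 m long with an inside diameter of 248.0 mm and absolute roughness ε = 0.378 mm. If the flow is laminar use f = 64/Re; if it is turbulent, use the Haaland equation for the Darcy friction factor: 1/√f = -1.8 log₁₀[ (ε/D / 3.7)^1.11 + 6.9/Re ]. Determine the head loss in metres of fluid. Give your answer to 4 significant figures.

h_f ≈ 5.787 m

ṁ = 246400 kg/h = 246400/3600 = 68.44 kg/s.
A = πD²/4 = π(0.248)²/4 = 0.04831 m²; mean velocity V = ṁ/(ρA) = 68.44/(904.4 · 0.04831) = 1.567 m/s.
Reynolds number Re = ρVD/μ = 904.4 · 1.567 · 0.248 / 0.339 = 1037.
Re < 2300 → laminar flow, so f = 64/Re = 64/1037 = 0.06171 (the turbulent correlation is not needed).
Darcy-Weisbach: ΔP = f(L/D)(ρV²/2) = 0.06171·(185.9/0.248)·(904.4·1.567²/2) = 0.06171·749.6·1110 = 5.134e+04 Pa.
Head loss h_f = ΔP/(ρg) = 5.134e+04/(904.4·9.81) = 5.787 m.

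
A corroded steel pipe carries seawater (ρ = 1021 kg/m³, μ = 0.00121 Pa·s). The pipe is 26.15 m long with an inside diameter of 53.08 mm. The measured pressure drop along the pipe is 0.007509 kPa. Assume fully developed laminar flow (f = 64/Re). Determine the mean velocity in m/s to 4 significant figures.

V ≈ 0.02089 m/s

For laminar flow, f = 64/Re with Re = ρVD/μ, so Darcy-Weisbach reduces to ΔP = 32μLV/D². Solving for V: V = ΔP·D²/(32μL) = 7.509·(0.05308)²/(32·0.00121·26.15) = 0.02089 m/s.
Check: Re = ρVD/μ = 1021·0.02089·0.05308/0.00121 = 935.9 < 2300, so the laminar assumption holds.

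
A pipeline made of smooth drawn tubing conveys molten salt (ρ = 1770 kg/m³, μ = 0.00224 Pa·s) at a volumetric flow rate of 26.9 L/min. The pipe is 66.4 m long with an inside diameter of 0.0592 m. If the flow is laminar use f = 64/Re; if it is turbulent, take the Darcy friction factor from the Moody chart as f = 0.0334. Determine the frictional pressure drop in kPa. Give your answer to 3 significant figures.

ΔP ≈ 0.880 kPa

Q = 26.9 L/min = 26.9/60000 = 0.0004483 m³/s.
Cross-sectional area A = πD²/4 = π(0.0592)²/4 = 0.002753 m²; mean velocity V = Q/A = 0.0004483/0.002753 = 0.1629 m/s.
Reynolds number Re = ρVD/μ = 1770 · 0.1629 · 0.0592 / 0.00224 = 7619.
Re > 4000 → turbulent; use the Moody-chart value f = 0.0334.
Darcy-Weisbach: ΔP = f(L/D)(ρV²/2) = 0.0334·(66.4/0.0592)·(1770·0.1629²/2) = 0.0334·1122·23.48 = 879.6 Pa.
ΔP = 879.6 Pa = 0.880 kPa.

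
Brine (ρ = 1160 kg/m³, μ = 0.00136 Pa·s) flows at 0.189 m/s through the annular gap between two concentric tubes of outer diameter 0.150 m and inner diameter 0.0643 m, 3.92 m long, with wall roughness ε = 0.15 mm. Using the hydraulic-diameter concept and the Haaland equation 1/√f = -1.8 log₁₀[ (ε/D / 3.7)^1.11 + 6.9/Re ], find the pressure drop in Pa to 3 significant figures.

ΔP ≈ 29.4 Pa

Hydraulic diameter D_h = 4A/P = D_o - D_i = 0.15 - 0.0643 = 0.0857 m.
Re = ρVD_h/μ = 1160·0.189·0.0857/0.00136 = 1.382e+04.
ε/D_h = 0.00015/0.0857 = 0.00175; Haaland gives 1/√f = -1.8 log₁₀[0.000204+0.000499] = 5.675, so f = 0.03105.
ΔP = f(L/D_h)(ρV²/2) = 0.03105·3.92/0.0857·20.72 = 29.42 Pa.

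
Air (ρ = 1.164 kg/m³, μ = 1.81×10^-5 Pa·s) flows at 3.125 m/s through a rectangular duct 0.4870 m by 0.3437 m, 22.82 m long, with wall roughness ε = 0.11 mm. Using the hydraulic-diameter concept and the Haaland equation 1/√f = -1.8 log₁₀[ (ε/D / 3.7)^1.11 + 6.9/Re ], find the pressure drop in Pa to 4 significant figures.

Hydraulic diameter D_h = 4A/P = 4·(0.487·0.3437)/(2·(0.487+0.3437)) = 0.6695/1.661 = 0.403 m.
Re = ρVD_h/μ = 1.164·3.125·0.403/1.81e-05 = 8.099e+04.
ε/D_h = 0.00011/0.403 = 0.000273; Haaland gives 1/√f = -1.8 log₁₀[2.59e-05+8.52e-05] = 7.118, so f = 0.01974.
ΔP = f(L/D_h)(ρV²/2) = 0.01974·22.82/0.403·5.684 = 6.353 Pa.

ΔP ≈ 6.353 Pa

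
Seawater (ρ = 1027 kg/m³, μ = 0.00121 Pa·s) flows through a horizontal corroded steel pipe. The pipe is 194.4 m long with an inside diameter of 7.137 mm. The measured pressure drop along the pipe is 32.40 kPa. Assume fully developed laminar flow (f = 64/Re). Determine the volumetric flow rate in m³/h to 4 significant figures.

For laminar flow, f = 64/Re with Re = ρVD/μ, so Darcy-Weisbach reduces to ΔP = 32μLV/D². Solving for V: V = ΔP·D²/(32μL) = 3.24e+04·(0.007137)²/(32·0.00121·194.4) = 0.2193 m/s.
Check: Re = ρVD/μ = 1027·0.2193·0.007137/0.00121 = 1328 < 2300, so the laminar assumption holds.
Q = V·A = 0.2193·(π/4·0.007137²) = 8.771e-06 m³/s = 0.03158 m³/h.

Q ≈ 0.03158 m³/h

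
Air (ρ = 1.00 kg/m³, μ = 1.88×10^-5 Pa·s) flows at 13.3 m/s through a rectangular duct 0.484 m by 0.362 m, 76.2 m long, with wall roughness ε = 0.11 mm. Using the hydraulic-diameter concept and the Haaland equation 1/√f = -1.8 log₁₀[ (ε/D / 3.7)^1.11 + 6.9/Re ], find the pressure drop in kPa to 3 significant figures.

ΔP ≈ 0.270 kPa

Hydraulic diameter D_h = 4A/P = 4·(0.484·0.362)/(2·(0.484+0.362)) = 0.7008/1.692 = 0.4142 m.
Re = ρVD_h/μ = 1·13.3·0.4142/1.88e-05 = 2.93e+05.
ε/D_h = 0.00011/0.4142 = 0.000266; Haaland gives 1/√f = -1.8 log₁₀[2.51e-05+2.35e-05] = 7.763, so f = 0.01659.
ΔP = f(L/D_h)(ρV²/2) = 0.01659·76.2/0.4142·88.45 = 270 Pa.
ΔP = 0.270 kPa.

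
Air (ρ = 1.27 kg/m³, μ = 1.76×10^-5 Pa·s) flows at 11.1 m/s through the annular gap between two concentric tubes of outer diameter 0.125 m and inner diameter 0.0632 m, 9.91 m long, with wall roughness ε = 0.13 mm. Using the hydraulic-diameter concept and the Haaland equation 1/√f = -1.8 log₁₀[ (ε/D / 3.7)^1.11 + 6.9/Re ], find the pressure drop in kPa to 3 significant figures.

Hydraulic diameter D_h = 4A/P = D_o - D_i = 0.125 - 0.0632 = 0.0618 m.
Re = ρVD_h/μ = 1.27·11.1·0.0618/1.76e-05 = 4.95e+04.
ε/D_h = 0.00013/0.0618 = 0.0021; Haaland gives 1/√f = -1.8 log₁₀[0.00025+0.000139] = 6.137, so f = 0.02655.
ΔP = f(L/D_h)(ρV²/2) = 0.02655·9.91/0.0618·78.24 = 333.1 Pa.
ΔP = 0.333 kPa.

ΔP ≈ 0.333 kPa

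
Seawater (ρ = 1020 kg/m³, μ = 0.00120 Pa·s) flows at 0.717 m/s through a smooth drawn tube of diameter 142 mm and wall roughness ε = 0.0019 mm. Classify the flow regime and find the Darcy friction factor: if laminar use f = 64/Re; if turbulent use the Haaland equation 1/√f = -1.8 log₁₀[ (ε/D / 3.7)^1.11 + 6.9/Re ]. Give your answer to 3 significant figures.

f ≈ 0.0184

Re = ρVD/μ = 1020·0.717·0.142/0.0012 = 8.654e+04.
Re > 4000 → turbulent. ε/D = 1.9e-06/0.142 = 1.34e-05; Haaland: 1/√f = -1.8 log₁₀[9.11e-07 + 7.97e-05] = 7.368, so f = 0.01842.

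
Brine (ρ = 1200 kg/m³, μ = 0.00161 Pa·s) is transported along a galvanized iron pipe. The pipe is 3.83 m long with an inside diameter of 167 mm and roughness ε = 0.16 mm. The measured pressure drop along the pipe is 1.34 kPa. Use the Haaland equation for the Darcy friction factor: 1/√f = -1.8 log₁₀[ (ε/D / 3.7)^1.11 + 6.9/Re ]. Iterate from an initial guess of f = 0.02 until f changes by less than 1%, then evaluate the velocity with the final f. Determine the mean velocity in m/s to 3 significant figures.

V ≈ 2.18 m/s

Rearranging Darcy-Weisbach: V = √(2·ΔP·D/(f·L·ρ)). With ε/D = 0.00016/0.167 = 0.000958, iterate starting from f = 0.02:
  f = 0.02 → V = √(2·1340·0.167/(0.02·3.83·1200)) = 2.207 m/s; Re = ρVD/μ = 2.747e+05; f → 0.02042
  f = 0.02042 → V = 2.184 m/s; Re = 2.718e+05; f → 0.02043
Converged (Δf/f < 1%). With the final f = 0.02043: V = √(2·1340·0.167/(0.02043·3.83·1200)) = 2.183 m/s.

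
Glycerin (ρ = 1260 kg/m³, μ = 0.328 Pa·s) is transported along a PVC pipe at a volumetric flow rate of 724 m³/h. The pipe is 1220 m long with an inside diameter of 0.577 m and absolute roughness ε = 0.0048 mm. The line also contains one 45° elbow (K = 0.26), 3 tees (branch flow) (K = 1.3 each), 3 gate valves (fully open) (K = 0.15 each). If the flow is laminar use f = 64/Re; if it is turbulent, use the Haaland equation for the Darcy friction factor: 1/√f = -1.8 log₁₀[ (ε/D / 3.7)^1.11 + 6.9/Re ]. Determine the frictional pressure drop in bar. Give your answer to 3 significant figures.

Q = 724 m³/h = 724/3600 = 0.2011 m³/s.
Cross-sectional area A = πD²/4 = π(0.577)²/4 = 0.2615 m²; mean velocity V = Q/A = 0.2011/0.2615 = 0.7691 m/s.
Reynolds number Re = ρVD/μ = 1260 · 0.7691 · 0.577 / 0.328 = 1705.
Re < 2300 → laminar flow, so f = 64/Re = 64/1705 = 0.03754 (the turbulent correlation is not needed).
Total minor-loss coefficient ΣK = 1·0.26 + 3·1.3 + 3·0.15 = 4.61.
ΔP = [f·L/D + ΣK]·(ρV²/2) = [0.03754·1220/0.577 + 4.61]·(1260·0.7691²/2) = [79.38 + 4.61]·372.7 = 3.13e+04 Pa.
ΔP = 3.13e+04 Pa = 0.313 bar.

ΔP ≈ 0.313 bar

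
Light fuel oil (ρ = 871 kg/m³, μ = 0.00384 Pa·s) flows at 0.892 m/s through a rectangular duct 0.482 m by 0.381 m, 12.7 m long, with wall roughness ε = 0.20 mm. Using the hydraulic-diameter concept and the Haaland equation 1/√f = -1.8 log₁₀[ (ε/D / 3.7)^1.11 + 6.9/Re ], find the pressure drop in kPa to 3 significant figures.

Hydraulic diameter D_h = 4A/P = 4·(0.482·0.381)/(2·(0.482+0.381)) = 0.7346/1.726 = 0.4256 m.
Re = ρVD_h/μ = 871·0.892·0.4256/0.00384 = 8.611e+04.
ε/D_h = 0.0002/0.4256 = 0.00047; Haaland gives 1/√f = -1.8 log₁₀[4.73e-05+8.01e-05] = 7.01, so f = 0.02035.
ΔP = f(L/D_h)(ρV²/2) = 0.02035·12.7/0.4256·346.5 = 210.4 Pa.
ΔP = 0.210 kPa.

ΔP ≈ 0.210 kPa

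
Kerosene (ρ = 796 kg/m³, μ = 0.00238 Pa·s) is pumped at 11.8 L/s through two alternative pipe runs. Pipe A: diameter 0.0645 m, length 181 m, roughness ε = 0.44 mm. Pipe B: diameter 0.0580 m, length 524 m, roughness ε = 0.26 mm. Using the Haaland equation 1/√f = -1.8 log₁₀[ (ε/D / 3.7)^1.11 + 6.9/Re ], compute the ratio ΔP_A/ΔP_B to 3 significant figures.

Pipe A: V = Q/A = 0.0118/0.003267 = 3.611 m/s; Re = 7.791e+04; ε/D = 0.00682; Haaland → f = 0.0344; ΔP_A = f(L/D)(ρV²/2) = 5.011e+05 Pa.
Pipe B: V = Q/A = 0.0118/0.002642 = 4.466 m/s; Re = 8.664e+04; ε/D = 0.00448; Haaland → f = 0.03049; ΔP_B = f(L/D)(ρV²/2) = 2.187e+06 Pa.
ΔP_A/ΔP_B = 5.011e+05/2.187e+06 = 0.229.

ΔP_A/ΔP_B ≈ 0.229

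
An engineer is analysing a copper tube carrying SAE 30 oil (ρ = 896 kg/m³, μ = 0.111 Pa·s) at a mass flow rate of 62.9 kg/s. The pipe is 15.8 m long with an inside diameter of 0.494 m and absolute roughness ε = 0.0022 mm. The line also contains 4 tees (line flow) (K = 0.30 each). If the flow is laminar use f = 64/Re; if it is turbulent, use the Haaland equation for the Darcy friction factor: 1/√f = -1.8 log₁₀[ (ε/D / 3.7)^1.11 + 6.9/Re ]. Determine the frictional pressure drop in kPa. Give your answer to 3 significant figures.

A = πD²/4 = π(0.494)²/4 = 0.1917 m²; mean velocity V = ṁ/(ρA) = 62.9/(896 · 0.1917) = 0.3663 m/s.
Reynolds number Re = ρVD/μ = 896 · 0.3663 · 0.494 / 0.111 = 1461.
Re < 2300 → laminar flow, so f = 64/Re = 64/1461 = 0.04382 (the turbulent correlation is not needed).
Total minor-loss coefficient ΣK = 4·0.3 = 1.2.
ΔP = [f·L/D + ΣK]·(ρV²/2) = [0.04382·15.8/0.494 + 1.2]·(896·0.3663²/2) = [1.402 + 1.2]·60.1 = 156.4 Pa.
ΔP = 156.4 Pa = 0.156 kPa.

ΔP ≈ 0.156 kPa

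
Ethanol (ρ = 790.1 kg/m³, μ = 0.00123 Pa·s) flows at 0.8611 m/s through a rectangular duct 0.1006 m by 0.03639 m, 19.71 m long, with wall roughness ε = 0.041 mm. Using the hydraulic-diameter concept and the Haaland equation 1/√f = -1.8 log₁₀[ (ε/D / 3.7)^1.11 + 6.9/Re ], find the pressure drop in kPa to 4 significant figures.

Hydraulic diameter D_h = 4A/P = 4·(0.1006·0.03639)/(2·(0.1006+0.03639)) = 0.01464/0.274 = 0.05345 m.
Re = ρVD_h/μ = 790.1·0.8611·0.05345/0.00123 = 2.956e+04.
ε/D_h = 4.1e-05/0.05345 = 0.000767; Haaland gives 1/√f = -1.8 log₁₀[8.16e-05+0.000233] = 6.303, so f = 0.02517.
ΔP = f(L/D_h)(ρV²/2) = 0.02517·19.71/0.05345·292.9 = 2719 Pa.
ΔP = 2.719 kPa.

ΔP ≈ 2.719 kPa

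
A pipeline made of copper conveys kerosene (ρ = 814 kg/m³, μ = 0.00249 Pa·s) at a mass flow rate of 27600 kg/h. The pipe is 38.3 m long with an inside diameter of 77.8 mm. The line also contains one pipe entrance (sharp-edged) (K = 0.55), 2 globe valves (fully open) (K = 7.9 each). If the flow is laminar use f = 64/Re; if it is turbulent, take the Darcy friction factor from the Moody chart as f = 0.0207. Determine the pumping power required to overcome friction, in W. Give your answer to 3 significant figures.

P ≈ 399 W

ṁ = 27600 kg/h = 27600/3600 = 7.667 kg/s.
A = πD²/4 = π(0.0778)²/4 = 0.004754 m²; mean velocity V = ṁ/(ρA) = 7.667/(814 · 0.004754) = 1.981 m/s.
Reynolds number Re = ρVD/μ = 814 · 1.981 · 0.0778 / 0.00249 = 5.039e+04.
Re > 4000 → turbulent; use the Moody-chart value f = 0.0207.
Total minor-loss coefficient ΣK = 1·0.55 + 2·7.9 = 16.4.
ΔP = [f·L/D + ΣK]·(ρV²/2) = [0.0207·38.3/0.0778 + 16.4]·(814·1.981²/2) = [10.19 + 16.4]·1598 = 4.24e+04 Pa.
Q = ṁ/ρ = 7.667/814 = 0.009419 m³/s.
Pumping power P = QΔP = 0.009419·4.24e+04 = 399.3 W = 399 W.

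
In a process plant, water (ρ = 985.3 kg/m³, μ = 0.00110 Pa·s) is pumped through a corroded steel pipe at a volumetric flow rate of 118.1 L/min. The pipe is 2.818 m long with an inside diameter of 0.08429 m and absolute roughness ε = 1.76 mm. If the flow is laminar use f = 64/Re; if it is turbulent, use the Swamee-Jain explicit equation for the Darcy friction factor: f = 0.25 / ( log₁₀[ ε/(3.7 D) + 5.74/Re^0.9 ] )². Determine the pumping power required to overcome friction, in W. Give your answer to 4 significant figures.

Q = 118.1 L/min = 118.1/60000 = 0.001968 m³/s.
Cross-sectional area A = πD²/4 = π(0.08429)²/4 = 0.00558 m²; mean velocity V = Q/A = 0.001968/0.00558 = 0.3527 m/s.
Reynolds number Re = ρVD/μ = 985.3 · 0.3527 · 0.08429 / 0.0011 = 2.663e+04.
Re > 4000 → turbulent. Relative roughness ε/D = 0.00176/0.08429 = 0.0209. Swamee-Jain: f = 0.25/(log₁₀[0.0209/3.7 + 5.74/2.663e+04^0.9])² = 0.25/(log₁₀[0.00564 + 0.000597])² = 0.25/(-2.205)² = 0.05143.
Darcy-Weisbach: ΔP = f(L/D)(ρV²/2) = 0.05143·(2.818/0.08429)·(985.3·0.3527²/2) = 0.05143·33.43·61.3 = 105.4 Pa.
Pumping power P = QΔP = 0.001968·105.4 = 0.20745 W = 0.2075 W.

P ≈ 0.2075 W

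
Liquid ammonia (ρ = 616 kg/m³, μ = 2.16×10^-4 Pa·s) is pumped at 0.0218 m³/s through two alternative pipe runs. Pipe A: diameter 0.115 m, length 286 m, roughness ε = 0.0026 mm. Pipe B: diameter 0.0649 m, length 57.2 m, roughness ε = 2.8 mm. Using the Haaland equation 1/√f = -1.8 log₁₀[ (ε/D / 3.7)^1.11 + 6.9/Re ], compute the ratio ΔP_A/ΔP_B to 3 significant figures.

Pipe A: V = Q/A = 0.0218/0.01039 = 2.099 m/s; Re = 6.883e+05; ε/D = 2.26e-05; Haaland → f = 0.01268; ΔP_A = f(L/D)(ρV²/2) = 4.279e+04 Pa.
Pipe B: V = Q/A = 0.0218/0.003308 = 6.59 m/s; Re = 1.22e+06; ε/D = 0.0431; Haaland → f = 0.06704; ΔP_B = f(L/D)(ρV²/2) = 7.903e+05 Pa.
ΔP_A/ΔP_B = 4.279e+04/7.903e+05 = 0.0541.

ΔP_A/ΔP_B ≈ 0.0541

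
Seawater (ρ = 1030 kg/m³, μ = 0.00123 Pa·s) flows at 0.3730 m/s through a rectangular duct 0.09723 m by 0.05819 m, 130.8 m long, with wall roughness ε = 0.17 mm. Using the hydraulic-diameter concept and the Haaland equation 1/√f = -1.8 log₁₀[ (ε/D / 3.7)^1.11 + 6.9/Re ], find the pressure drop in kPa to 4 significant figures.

ΔP ≈ 3.800 kPa

Hydraulic diameter D_h = 4A/P = 4·(0.09723·0.05819)/(2·(0.09723+0.05819)) = 0.02263/0.3108 = 0.07281 m.
Re = ρVD_h/μ = 1030·0.373·0.07281/0.00123 = 2.274e+04.
ε/D_h = 0.00017/0.07281 = 0.00233; Haaland gives 1/√f = -1.8 log₁₀[0.000281+0.000303] = 5.82, so f = 0.02952.
ΔP = f(L/D_h)(ρV²/2) = 0.02952·130.8/0.07281·71.65 = 3800 Pa.
ΔP = 3.800 kPa.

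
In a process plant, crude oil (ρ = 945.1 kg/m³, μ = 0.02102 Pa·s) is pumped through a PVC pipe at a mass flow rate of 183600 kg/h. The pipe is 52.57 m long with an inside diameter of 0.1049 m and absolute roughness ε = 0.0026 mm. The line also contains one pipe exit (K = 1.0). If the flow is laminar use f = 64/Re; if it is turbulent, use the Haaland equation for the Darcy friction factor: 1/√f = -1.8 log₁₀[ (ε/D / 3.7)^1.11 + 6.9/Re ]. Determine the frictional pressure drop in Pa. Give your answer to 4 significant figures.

ṁ = 183600 kg/h = 183600/3600 = 51 kg/s.
A = πD²/4 = π(0.1049)²/4 = 0.008643 m²; mean velocity V = ṁ/(ρA) = 51/(945.1 · 0.008643) = 6.244 m/s.
Reynolds number Re = ρVD/μ = 945.1 · 6.244 · 0.1049 / 0.021 = 2.945e+04.
Re > 4000 → turbulent. Relative roughness ε/D = 2.6e-06/0.1049 = 2.48e-05. Haaland: 1/√f = -1.8 log₁₀[(2.48e-05/3.7)^1.11 + 6.9/2.945e+04] = -1.8 log₁₀[1.81e-06 + 0.000234] = 6.528, so f = 0.02346.
Total minor-loss coefficient ΣK = 1·1 = 1.
ΔP = [f·L/D + ΣK]·(ρV²/2) = [0.02346·52.57/0.1049 + 1]·(945.1·6.244²/2) = [11.76 + 1]·1.842e+04 = 2.35e+05 Pa.

ΔP ≈ 235000 Pa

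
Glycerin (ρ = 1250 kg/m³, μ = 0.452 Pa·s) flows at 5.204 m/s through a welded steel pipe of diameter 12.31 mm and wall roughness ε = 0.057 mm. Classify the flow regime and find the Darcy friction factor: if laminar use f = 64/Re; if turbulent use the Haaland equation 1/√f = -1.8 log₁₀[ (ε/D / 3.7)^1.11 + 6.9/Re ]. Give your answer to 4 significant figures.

f ≈ 0.3613

Re = ρVD/μ = 1250·5.204·0.01231/0.452 = 177.2.
Re < 2300 → laminar, so f = 64/Re = 0.3613 (roughness is irrelevant in laminar flow).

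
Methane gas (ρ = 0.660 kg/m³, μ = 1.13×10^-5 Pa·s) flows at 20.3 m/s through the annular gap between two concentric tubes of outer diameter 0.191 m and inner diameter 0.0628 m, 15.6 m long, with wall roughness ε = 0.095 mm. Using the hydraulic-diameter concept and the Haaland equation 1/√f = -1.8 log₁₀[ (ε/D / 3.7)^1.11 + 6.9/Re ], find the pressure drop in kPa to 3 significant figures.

Hydraulic diameter D_h = 4A/P = D_o - D_i = 0.191 - 0.0628 = 0.1282 m.
Re = ρVD_h/μ = 0.66·20.3·0.1282/1.13e-05 = 1.52e+05.
ε/D_h = 9.5e-05/0.1282 = 0.000741; Haaland gives 1/√f = -1.8 log₁₀[7.85e-05+4.54e-05] = 7.033, so f = 0.02022.
ΔP = f(L/D_h)(ρV²/2) = 0.02022·15.6/0.1282·136 = 334.6 Pa.
ΔP = 0.335 kPa.

ΔP ≈ 0.335 kPa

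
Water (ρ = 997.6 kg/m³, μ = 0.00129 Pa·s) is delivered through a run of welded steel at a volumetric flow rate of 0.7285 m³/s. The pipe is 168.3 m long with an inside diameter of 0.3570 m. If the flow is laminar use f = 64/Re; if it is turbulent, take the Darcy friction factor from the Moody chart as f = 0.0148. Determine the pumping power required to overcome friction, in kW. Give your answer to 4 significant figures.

Cross-sectional area A = πD²/4 = π(0.357)²/4 = 0.1001 m²; mean velocity V = Q/A = 0.7285/0.1001 = 7.278 m/s.
Reynolds number Re = ρVD/μ = 997.6 · 7.278 · 0.357 / 0.00129 = 2.009e+06.
Re > 4000 → turbulent; use the Moody-chart value f = 0.0148.
Darcy-Weisbach: ΔP = f(L/D)(ρV²/2) = 0.0148·(168.3/0.357)·(997.6·7.278²/2) = 0.0148·471.4·2.642e+04 = 1.843e+05 Pa.
Pumping power P = QΔP = 0.7285·1.843e+05 = 134290 W = 134.3 kW.

P ≈ 134.3 kW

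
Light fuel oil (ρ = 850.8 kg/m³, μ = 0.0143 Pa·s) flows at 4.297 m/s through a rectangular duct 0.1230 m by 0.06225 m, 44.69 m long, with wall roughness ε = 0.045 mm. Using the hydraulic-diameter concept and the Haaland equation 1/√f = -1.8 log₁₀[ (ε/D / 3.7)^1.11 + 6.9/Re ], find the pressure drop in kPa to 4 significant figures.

Hydraulic diameter D_h = 4A/P = 4·(0.123·0.06225)/(2·(0.123+0.06225)) = 0.03063/0.3705 = 0.08266 m.
Re = ρVD_h/μ = 850.8·4.297·0.08266/0.0143 = 2.113e+04.
ε/D_h = 4.5e-05/0.08266 = 0.000544; Haaland gives 1/√f = -1.8 log₁₀[5.57e-05+0.000326] = 6.152, so f = 0.02642.
ΔP = f(L/D_h)(ρV²/2) = 0.02642·44.69/0.08266·7855 = 1.122e+05 Pa.
ΔP = 112.2 kPa.

ΔP ≈ 112.2 kPa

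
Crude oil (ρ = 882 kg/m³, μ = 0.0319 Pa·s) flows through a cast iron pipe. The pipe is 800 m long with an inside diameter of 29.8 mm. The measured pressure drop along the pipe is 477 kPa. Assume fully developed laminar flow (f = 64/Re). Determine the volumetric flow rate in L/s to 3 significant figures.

For laminar flow, f = 64/Re with Re = ρVD/μ, so Darcy-Weisbach reduces to ΔP = 32μLV/D². Solving for V: V = ΔP·D²/(32μL) = 4.77e+05·(0.0298)²/(32·0.0319·800) = 0.5187 m/s.
Check: Re = ρVD/μ = 882·0.5187·0.0298/0.0319 = 427.4 < 2300, so the laminar assumption holds.
Q = V·A = 0.5187·(π/4·0.0298²) = 0.0003618 m³/s = 0.362 L/s.

Q ≈ 0.362 L/s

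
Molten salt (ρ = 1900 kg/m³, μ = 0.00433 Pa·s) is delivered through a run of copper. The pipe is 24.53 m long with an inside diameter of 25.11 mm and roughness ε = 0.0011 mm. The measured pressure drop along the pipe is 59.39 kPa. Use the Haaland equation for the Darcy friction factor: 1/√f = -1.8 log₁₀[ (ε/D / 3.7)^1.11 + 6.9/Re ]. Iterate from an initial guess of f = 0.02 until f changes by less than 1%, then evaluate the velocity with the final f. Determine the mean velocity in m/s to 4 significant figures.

Rearranging Darcy-Weisbach: V = √(2·ΔP·D/(f·L·ρ)). With ε/D = 1.1e-06/0.02511 = 4.38e-05, iterate starting from f = 0.02:
  f = 0.02 → V = √(2·5.939e+04·0.02511/(0.02·24.53·1900)) = 1.789 m/s; Re = ρVD/μ = 1.971e+04; f → 0.02591
  f = 0.02591 → V = 1.572 m/s; Re = 1.732e+04; f → 0.02676
  f = 0.02676 → V = 1.546 m/s; Re = 1.704e+04; f → 0.02687
Converged (Δf/f < 1%). With the final f = 0.02687: V = √(2·5.939e+04·0.02511/(0.02687·24.53·1900)) = 1.543 m/s.

V ≈ 1.543 m/s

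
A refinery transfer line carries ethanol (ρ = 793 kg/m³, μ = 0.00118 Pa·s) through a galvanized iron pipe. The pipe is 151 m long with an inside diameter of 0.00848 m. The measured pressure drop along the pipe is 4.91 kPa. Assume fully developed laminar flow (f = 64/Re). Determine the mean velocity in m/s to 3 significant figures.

For laminar flow, f = 64/Re with Re = ρVD/μ, so Darcy-Weisbach reduces to ΔP = 32μLV/D². Solving for V: V = ΔP·D²/(32μL) = 4910·(0.00848)²/(32·0.00118·151) = 0.06192 m/s.
Check: Re = ρVD/μ = 793·0.06192·0.00848/0.00118 = 352.9 < 2300, so the laminar assumption holds.

V ≈ 0.0619 m/s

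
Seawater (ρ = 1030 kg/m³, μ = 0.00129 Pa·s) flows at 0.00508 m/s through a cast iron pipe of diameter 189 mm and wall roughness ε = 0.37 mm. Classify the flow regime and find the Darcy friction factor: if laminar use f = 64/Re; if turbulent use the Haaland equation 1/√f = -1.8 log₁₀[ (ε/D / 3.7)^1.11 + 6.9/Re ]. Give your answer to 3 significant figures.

Re = ρVD/μ = 1030·0.00508·0.189/0.00129 = 766.6.
Re < 2300 → laminar, so f = 64/Re = 0.08348 (roughness is irrelevant in laminar flow).

f ≈ 0.0835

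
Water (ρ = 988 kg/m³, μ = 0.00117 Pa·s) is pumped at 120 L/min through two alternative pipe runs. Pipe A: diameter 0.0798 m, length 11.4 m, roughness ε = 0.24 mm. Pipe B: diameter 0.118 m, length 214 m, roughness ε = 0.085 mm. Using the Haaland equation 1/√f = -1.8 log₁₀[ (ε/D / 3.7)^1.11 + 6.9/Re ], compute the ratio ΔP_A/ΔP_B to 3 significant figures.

ΔP_A/ΔP_B ≈ 0.410

Pipe A: V = Q/A = 0.002/0.005001 = 0.3999 m/s; Re = 2.695e+04; ε/D = 0.00301; Haaland → f = 0.0301; ΔP_A = f(L/D)(ρV²/2) = 339.7 Pa.
Pipe B: V = Q/A = 0.002/0.01094 = 0.1829 m/s; Re = 1.822e+04; ε/D = 0.00072; Haaland → f = 0.02763; ΔP_B = f(L/D)(ρV²/2) = 827.9 Pa.
ΔP_A/ΔP_B = 339.7/827.9 = 0.410.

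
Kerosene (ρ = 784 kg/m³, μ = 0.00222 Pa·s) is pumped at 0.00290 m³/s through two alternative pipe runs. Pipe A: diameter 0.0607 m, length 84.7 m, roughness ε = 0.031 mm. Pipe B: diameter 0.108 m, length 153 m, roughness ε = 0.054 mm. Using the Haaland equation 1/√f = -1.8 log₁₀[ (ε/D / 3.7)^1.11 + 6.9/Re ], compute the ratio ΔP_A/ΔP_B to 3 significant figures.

ΔP_A/ΔP_B ≈ 8.63

Pipe A: V = Q/A = 0.0029/0.002894 = 1.002 m/s; Re = 2.148e+04; ε/D = 0.000511; Haaland → f = 0.02626; ΔP_A = f(L/D)(ρV²/2) = 1.443e+04 Pa.
Pipe B: V = Q/A = 0.0029/0.009161 = 0.3166 m/s; Re = 1.207e+04; ε/D = 0.0005; Haaland → f = 0.03003; ΔP_B = f(L/D)(ρV²/2) = 1671 Pa.
ΔP_A/ΔP_B = 1.443e+04/1671 = 8.63.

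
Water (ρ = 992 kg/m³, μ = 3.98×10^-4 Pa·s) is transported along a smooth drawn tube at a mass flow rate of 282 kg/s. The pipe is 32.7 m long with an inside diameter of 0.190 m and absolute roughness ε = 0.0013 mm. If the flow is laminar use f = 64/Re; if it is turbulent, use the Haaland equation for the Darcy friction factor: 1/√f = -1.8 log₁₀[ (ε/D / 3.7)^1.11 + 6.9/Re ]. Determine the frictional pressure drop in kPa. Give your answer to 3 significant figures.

ΔP ≈ 80.8 kPa

A = πD²/4 = π(0.19)²/4 = 0.02835 m²; mean velocity V = ṁ/(ρA) = 282/(992 · 0.02835) = 10.03 m/s.
Reynolds number Re = ρVD/μ = 992 · 10.03 · 0.19 / 0.000398 = 4.748e+06.
Re > 4000 → turbulent. Relative roughness ε/D = 1.3e-06/0.19 = 6.84e-06. Haaland: 1/√f = -1.8 log₁₀[(6.84e-06/3.7)^1.11 + 6.9/4.748e+06] = -1.8 log₁₀[4.33e-07 + 1.45e-06] = 10.3, so f = 0.009419.
Darcy-Weisbach: ΔP = f(L/D)(ρV²/2) = 0.009419·(32.7/0.19)·(992·10.03²/2) = 0.009419·172.1·4.986e+04 = 8.082e+04 Pa.
ΔP = 8.082e+04 Pa = 80.8 kPa.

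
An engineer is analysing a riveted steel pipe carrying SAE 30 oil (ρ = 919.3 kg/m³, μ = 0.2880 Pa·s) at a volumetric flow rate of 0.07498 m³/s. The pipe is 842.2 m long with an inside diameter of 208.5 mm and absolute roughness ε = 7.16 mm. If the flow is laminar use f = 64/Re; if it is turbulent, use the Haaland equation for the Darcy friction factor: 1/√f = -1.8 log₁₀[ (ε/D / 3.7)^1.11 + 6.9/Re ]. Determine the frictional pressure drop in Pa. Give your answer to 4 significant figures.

ΔP ≈ 392100 Pa

Cross-sectional area A = πD²/4 = π(0.2085)²/4 = 0.03414 m²; mean velocity V = Q/A = 0.07498/0.03414 = 2.196 m/s.
Reynolds number Re = ρVD/μ = 919.3 · 2.196 · 0.2085 / 0.288 = 1462.
Re < 2300 → laminar flow, so f = 64/Re = 64/1462 = 0.04379 (the turbulent correlation is not needed).
Darcy-Weisbach: ΔP = f(L/D)(ρV²/2) = 0.04379·(842.2/0.2085)·(919.3·2.196²/2) = 0.04379·4039·2217 = 3.921e+05 Pa.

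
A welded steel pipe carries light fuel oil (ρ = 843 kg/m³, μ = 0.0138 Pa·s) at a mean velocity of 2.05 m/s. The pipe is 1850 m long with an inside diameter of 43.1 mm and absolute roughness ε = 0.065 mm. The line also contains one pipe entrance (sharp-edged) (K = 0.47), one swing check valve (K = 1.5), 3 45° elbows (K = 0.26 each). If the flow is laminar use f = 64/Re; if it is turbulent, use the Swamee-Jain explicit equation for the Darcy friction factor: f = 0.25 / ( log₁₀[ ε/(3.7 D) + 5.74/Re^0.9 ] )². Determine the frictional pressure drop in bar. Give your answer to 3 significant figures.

ΔP ≈ 29.6 bar

Reynolds number Re = ρVD/μ = 843 · 2.05 · 0.0431 / 0.0138 = 5397.
Re > 4000 → turbulent. Relative roughness ε/D = 6.5e-05/0.0431 = 0.00151. Swamee-Jain: f = 0.25/(log₁₀[0.00151/3.7 + 5.74/5397^0.9])² = 0.25/(log₁₀[0.000408 + 0.00251])² = 0.25/(-2.535)² = 0.03891.
Total minor-loss coefficient ΣK = 1·0.47 + 1·1.5 + 3·0.26 = 2.75.
ΔP = [f·L/D + ΣK]·(ρV²/2) = [0.03891·1850/0.0431 + 2.75]·(843·2.05²/2) = [1670 + 2.75]·1771 = 2.963e+06 Pa.
ΔP = 2.963e+06 Pa = 29.6 bar.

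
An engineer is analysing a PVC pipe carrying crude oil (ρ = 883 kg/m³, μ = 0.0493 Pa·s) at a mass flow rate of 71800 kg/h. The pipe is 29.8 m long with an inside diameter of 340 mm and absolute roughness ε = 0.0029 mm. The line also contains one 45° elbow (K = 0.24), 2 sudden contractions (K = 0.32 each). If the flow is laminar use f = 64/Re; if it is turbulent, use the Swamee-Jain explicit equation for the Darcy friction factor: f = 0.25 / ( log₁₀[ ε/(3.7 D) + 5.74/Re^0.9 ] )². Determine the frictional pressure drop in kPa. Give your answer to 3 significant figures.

ṁ = 71800 kg/h = 71800/3600 = 19.94 kg/s.
A = πD²/4 = π(0.34)²/4 = 0.09079 m²; mean velocity V = ṁ/(ρA) = 19.94/(883 · 0.09079) = 0.2488 m/s.
Reynolds number Re = ρVD/μ = 883 · 0.2488 · 0.34 / 0.0493 = 1515.
Re < 2300 → laminar flow, so f = 64/Re = 64/1515 = 0.04224 (the turbulent correlation is not needed).
Total minor-loss coefficient ΣK = 1·0.24 + 2·0.32 = 0.88.
ΔP = [f·L/D + ΣK]·(ρV²/2) = [0.04224·29.8/0.34 + 0.88]·(883·0.2488²/2) = [3.703 + 0.88]·27.32 = 125.2 Pa.
ΔP = 125.2 Pa = 0.125 kPa.

ΔP ≈ 0.125 kPa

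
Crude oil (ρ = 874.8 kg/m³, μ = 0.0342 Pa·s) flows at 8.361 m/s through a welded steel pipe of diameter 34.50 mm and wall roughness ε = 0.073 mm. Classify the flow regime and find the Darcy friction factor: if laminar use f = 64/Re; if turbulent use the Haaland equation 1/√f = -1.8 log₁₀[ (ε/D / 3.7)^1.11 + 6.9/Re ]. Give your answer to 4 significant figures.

Re = ρVD/μ = 874.8·8.361·0.0345/0.0342 = 7378.
Re > 4000 → turbulent. ε/D = 7.3e-05/0.0345 = 0.00212; Haaland: 1/√f = -1.8 log₁₀[0.000252 + 0.000935] = 5.266, so f = 0.03606.

f ≈ 0.03606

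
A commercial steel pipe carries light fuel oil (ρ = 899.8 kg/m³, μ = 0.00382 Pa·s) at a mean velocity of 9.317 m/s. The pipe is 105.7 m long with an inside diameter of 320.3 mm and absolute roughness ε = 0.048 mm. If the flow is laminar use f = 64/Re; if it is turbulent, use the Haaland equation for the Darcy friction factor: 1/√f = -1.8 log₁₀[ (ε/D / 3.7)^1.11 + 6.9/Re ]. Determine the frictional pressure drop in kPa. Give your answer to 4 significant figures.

ΔP ≈ 185.1 kPa

Reynolds number Re = ρVD/μ = 899.8 · 9.317 · 0.3203 / 0.00382 = 7.029e+05.
Re > 4000 → turbulent. Relative roughness ε/D = 4.8e-05/0.3203 = 0.00015. Haaland: 1/√f = -1.8 log₁₀[(0.00015/3.7)^1.11 + 6.9/7.029e+05] = -1.8 log₁₀[1.33e-05 + 9.82e-06] = 8.344, so f = 0.01436.
Darcy-Weisbach: ΔP = f(L/D)(ρV²/2) = 0.01436·(105.7/0.3203)·(899.8·9.317²/2) = 0.01436·330·3.905e+04 = 1.851e+05 Pa.
ΔP = 1.851e+05 Pa = 185.1 kPa.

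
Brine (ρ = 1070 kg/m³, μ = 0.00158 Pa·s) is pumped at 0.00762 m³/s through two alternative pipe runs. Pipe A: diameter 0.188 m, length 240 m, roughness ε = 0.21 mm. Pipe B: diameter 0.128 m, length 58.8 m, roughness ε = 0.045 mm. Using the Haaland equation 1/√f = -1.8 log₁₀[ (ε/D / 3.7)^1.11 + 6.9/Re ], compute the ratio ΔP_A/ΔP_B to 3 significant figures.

ΔP_A/ΔP_B ≈ 0.697

Pipe A: V = Q/A = 0.00762/0.02776 = 0.2745 m/s; Re = 3.495e+04; ε/D = 0.00112; Haaland → f = 0.02529; ΔP_A = f(L/D)(ρV²/2) = 1302 Pa.
Pipe B: V = Q/A = 0.00762/0.01287 = 0.5922 m/s; Re = 5.133e+04; ε/D = 0.000352; Haaland → f = 0.02168; ΔP_B = f(L/D)(ρV²/2) = 1869 Pa.
ΔP_A/ΔP_B = 1302/1869 = 0.697.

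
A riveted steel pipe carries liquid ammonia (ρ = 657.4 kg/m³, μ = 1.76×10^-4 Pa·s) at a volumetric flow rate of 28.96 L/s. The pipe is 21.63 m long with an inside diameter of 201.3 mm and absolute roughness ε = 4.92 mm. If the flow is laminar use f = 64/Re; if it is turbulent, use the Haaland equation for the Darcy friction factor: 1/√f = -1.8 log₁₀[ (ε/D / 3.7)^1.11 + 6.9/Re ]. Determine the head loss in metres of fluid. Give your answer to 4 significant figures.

Q = 28.96 L/s = 28.96/1000 = 0.02896 m³/s.
Cross-sectional area A = πD²/4 = π(0.2013)²/4 = 0.03183 m²; mean velocity V = Q/A = 0.02896/0.03183 = 0.91 m/s.
Reynolds number Re = ρVD/μ = 657.4 · 0.91 · 0.2013 / 0.000176 = 6.842e+05.
Re > 4000 → turbulent. Relative roughness ε/D = 0.00492/0.2013 = 0.0244. Haaland: 1/√f = -1.8 log₁₀[(0.0244/3.7)^1.11 + 6.9/6.842e+05] = -1.8 log₁₀[0.0038 + 1.01e-05] = 4.354, so f = 0.05276.
Darcy-Weisbach: ΔP = f(L/D)(ρV²/2) = 0.05276·(21.63/0.2013)·(657.4·0.91²/2) = 0.05276·107.5·272.2 = 1543 Pa.
Head loss h_f = ΔP/(ρg) = 1543/(657.4·9.81) = 0.2392 m.

h_f ≈ 0.2392 m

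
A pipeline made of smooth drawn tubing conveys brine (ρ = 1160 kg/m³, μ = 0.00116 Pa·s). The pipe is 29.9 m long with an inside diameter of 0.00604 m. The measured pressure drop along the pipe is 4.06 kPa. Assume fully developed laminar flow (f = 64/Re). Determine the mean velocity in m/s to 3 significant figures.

V ≈ 0.133 m/s

For laminar flow, f = 64/Re with Re = ρVD/μ, so Darcy-Weisbach reduces to ΔP = 32μLV/D². Solving for V: V = ΔP·D²/(32μL) = 4060·(0.00604)²/(32·0.00116·29.9) = 0.1335 m/s.
Check: Re = ρVD/μ = 1160·0.1335·0.00604/0.00116 = 806 < 2300, so the laminar assumption holds.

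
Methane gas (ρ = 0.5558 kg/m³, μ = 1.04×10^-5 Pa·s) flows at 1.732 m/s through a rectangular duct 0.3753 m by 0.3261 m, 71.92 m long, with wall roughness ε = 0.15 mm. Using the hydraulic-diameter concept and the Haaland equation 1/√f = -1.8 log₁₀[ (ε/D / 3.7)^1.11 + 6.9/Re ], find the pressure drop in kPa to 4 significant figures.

ΔP ≈ 0.004112 kPa

Hydraulic diameter D_h = 4A/P = 4·(0.3753·0.3261)/(2·(0.3753+0.3261)) = 0.4895/1.403 = 0.349 m.
Re = ρVD_h/μ = 0.5558·1.732·0.349/1.04e-05 = 3.23e+04.
ε/D_h = 0.00015/0.349 = 0.00043; Haaland gives 1/√f = -1.8 log₁₀[4.29e-05+0.000214] = 6.464, so f = 0.02394.
ΔP = f(L/D_h)(ρV²/2) = 0.02394·71.92/0.349·0.8337 = 4.112 Pa.
ΔP = 0.004112 kPa.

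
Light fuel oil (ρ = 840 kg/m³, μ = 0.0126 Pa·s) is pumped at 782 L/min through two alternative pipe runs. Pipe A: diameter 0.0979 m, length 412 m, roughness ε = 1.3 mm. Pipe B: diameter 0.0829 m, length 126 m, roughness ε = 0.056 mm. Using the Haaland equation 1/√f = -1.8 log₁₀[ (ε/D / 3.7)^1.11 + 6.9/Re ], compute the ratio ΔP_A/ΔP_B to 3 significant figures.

ΔP_A/ΔP_B ≈ 2.21

Pipe A: V = Q/A = 0.01303/0.007528 = 1.731 m/s; Re = 1.13e+04; ε/D = 0.0133; Haaland → f = 0.04584; ΔP_A = f(L/D)(ρV²/2) = 2.429e+05 Pa.
Pipe B: V = Q/A = 0.01303/0.005398 = 2.415 m/s; Re = 1.335e+04; ε/D = 0.000676; Haaland → f = 0.02957; ΔP_B = f(L/D)(ρV²/2) = 1.101e+05 Pa.
ΔP_A/ΔP_B = 2.429e+05/1.101e+05 = 2.21.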